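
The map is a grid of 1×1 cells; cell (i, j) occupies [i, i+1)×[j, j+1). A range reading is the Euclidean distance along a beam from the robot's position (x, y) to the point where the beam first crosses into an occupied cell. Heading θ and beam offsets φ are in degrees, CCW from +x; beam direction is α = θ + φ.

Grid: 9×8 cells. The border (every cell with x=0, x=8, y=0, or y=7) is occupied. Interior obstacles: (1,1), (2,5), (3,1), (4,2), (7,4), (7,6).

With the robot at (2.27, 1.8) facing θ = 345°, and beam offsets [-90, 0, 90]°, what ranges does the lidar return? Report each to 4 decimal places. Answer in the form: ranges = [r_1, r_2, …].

ranges = [0.8282, 0.7558, 5.3834]

beam 1: φ=-90°, α=255°
  dir = (cos 255°, sin 255°) = (-0.2588, -0.9659); from cell (2,1)
  next x-line at t=1.0432, next y-line at t=0.8282; Δt_x=3.8637, Δt_y=1.0353
    y: enter (2,0) at t=0.8282 ← occupied
  → r_1 = 0.8282
beam 2: φ=0°, α=345°
  dir = (cos 345°, sin 345°) = (0.9659, -0.2588); from cell (2,1)
  next x-line at t=0.7558, next y-line at t=3.0910; Δt_x=1.0353, Δt_y=3.8637
    x: enter (3,1) at t=0.7558 ← occupied
  → r_2 = 0.7558
beam 3: φ=90°, α=75°
  dir = (cos 75°, sin 75°) = (0.2588, 0.9659); from cell (2,1)
  next x-line at t=2.8205, next y-line at t=0.2071; Δt_x=3.8637, Δt_y=1.0353
    y: enter (2,2) at t=0.2071
    y: enter (2,3) at t=1.2423
    y: enter (2,4) at t=2.2776
    x: enter (3,4) at t=2.8205
    y: enter (3,5) at t=3.3129
    y: enter (3,6) at t=4.3482
    y: enter (3,7) at t=5.3834 ← occupied
  → r_3 = 5.3834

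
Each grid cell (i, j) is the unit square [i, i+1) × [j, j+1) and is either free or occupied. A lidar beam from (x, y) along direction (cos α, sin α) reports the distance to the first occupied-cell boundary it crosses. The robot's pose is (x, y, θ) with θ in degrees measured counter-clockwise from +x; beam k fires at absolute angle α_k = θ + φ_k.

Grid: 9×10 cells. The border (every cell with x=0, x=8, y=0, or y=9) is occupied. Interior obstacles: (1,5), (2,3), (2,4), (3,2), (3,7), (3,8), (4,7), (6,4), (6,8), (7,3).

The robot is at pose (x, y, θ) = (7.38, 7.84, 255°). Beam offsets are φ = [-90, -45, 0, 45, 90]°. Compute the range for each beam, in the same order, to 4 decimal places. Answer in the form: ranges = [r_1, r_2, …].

ranges = [0.6182, 5.6800, 2.9402, 1.2400, 0.6419]

beam 1: φ=-90°, α=165°
  cosα=-0.9659 sinα=0.2588 | (7,7) | tMaxX 0.3934 tMaxY 0.6182 | tΔX 1.0353 tΔY 3.8637
    t=0.3934 [x] (6,7)
    t=0.6182 [y] (6,8) — stop
  → r_1 = 0.6182
beam 2: φ=-45°, α=210°
  cosα=-0.8660 sinα=-0.5000 | (7,7) | tMaxX 0.4388 tMaxY 1.6800 | tΔX 1.1547 tΔY 2.0000
    t=0.4388 [x] (6,7)
    t=1.5935 [x] (5,7)
    t=1.6800 [y] (5,6)
    t=2.7482 [x] (4,6)
    t=3.6800 [y] (4,5)
    t=3.9029 [x] (3,5)
    t=5.0576 [x] (2,5)
    t=5.6800 [y] (2,4) — stop
  → r_2 = 5.6800
beam 3: φ=0°, α=255°
  cosα=-0.2588 sinα=-0.9659 | (7,7) | tMaxX 1.4682 tMaxY 0.8696 | tΔX 3.8637 tΔY 1.0353
    t=0.8696 [y] (7,6)
    t=1.4682 [x] (6,6)
    t=1.9049 [y] (6,5)
    t=2.9402 [y] (6,4) — stop
  → r_3 = 2.9402
beam 4: φ=45°, α=300°
  cosα=0.5000 sinα=-0.8660 | (7,7) | tMaxX 1.2400 tMaxY 0.9699 | tΔX 2.0000 tΔY 1.1547
    t=0.9699 [y] (7,6)
    t=1.2400 [x] (8,6) — stop
  → r_4 = 1.2400
beam 5: φ=90°, α=345°
  cosα=0.9659 sinα=-0.2588 | (7,7) | tMaxX 0.6419 tMaxY 3.2455 | tΔX 1.0353 tΔY 3.8637
    t=0.6419 [x] (8,7) — stop
  → r_5 = 0.6419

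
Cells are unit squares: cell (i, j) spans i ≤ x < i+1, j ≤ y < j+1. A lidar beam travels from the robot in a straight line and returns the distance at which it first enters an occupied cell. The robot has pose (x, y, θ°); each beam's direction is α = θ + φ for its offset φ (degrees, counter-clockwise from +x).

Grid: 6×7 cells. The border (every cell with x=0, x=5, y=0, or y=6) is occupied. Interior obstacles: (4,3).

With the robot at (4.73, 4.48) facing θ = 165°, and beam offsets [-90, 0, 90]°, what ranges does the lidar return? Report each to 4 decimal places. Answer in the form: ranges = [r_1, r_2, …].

ranges = [1.0432, 3.8616, 0.4969]

beam 1: φ=-90°, α=75°
  direction (0.2588, 0.9659); cell (4,4); t to first gridline: x 1.0432, y 0.5383 (then +3.8637 / +1.0353)
    (4,5) via y @ 0.5383
    (5,5) via x @ 1.0432  # hit
  → r_1 = 1.0432
beam 2: φ=0°, α=165°
  direction (-0.9659, 0.2588); cell (4,4); t to first gridline: x 0.7558, y 2.0091 (then +1.0353 / +3.8637)
    (3,4) via x @ 0.7558
    (2,4) via x @ 1.7910
    (2,5) via y @ 2.0091
    (1,5) via x @ 2.8263
    (0,5) via x @ 3.8616  # hit
  → r_2 = 3.8616
beam 3: φ=90°, α=255°
  direction (-0.2588, -0.9659); cell (4,4); t to first gridline: x 2.8205, y 0.4969 (then +3.8637 / +1.0353)
    (4,3) via y @ 0.4969  # hit
  → r_3 = 0.4969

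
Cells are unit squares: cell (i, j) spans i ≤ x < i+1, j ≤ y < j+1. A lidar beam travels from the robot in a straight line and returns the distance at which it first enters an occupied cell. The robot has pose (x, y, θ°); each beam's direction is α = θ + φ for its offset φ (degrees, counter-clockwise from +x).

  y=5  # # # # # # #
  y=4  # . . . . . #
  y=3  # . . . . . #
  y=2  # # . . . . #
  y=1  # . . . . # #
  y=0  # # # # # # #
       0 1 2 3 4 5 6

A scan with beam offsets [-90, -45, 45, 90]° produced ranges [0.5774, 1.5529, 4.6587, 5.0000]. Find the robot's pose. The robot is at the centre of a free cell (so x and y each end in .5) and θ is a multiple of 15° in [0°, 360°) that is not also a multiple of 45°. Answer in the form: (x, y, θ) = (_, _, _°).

Candidates: 18 free-cell centres × 16 headings = 288 poses. Raycast each; keep the one whose scan matches to 4 dp.
  (3.5, 1.5, 195°): beam 1 = 3.6235 ≠ 0.5774 ✗
  (5.5, 2.5, 285°): beam 1 = 4.6587 ≠ 0.5774 ✗
  (1.5, 3.5, 15°): beam 1 = 0.5176 ≠ 0.5774 ✗
  …
  (5.5, 3.5, 120°): r_1=0.5774, r_2=1.5529, r_3=4.6587, r_4=5.0000 — all match ✓
Unique over the lattice → pose = (5.5, 3.5, 120°).

(x, y, θ) = (5.5, 3.5, 120°)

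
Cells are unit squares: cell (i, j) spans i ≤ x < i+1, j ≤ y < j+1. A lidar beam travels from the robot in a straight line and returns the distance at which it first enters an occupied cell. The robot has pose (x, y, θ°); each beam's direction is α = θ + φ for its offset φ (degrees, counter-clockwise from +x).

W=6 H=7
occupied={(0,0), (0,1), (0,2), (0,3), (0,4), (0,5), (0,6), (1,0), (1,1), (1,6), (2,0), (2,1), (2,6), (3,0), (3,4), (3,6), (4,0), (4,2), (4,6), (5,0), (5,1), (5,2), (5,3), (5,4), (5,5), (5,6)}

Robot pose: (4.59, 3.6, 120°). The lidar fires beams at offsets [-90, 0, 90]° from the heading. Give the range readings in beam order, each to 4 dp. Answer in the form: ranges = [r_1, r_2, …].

beam 1: φ=-90°, α=30°
  cosα=0.8660 sinα=0.5000 | (4,3) | tMaxX 0.4734 tMaxY 0.8000 | tΔX 1.1547 tΔY 2.0000
    t=0.4734 [x] (5,3) — stop
  → r_1 = 0.4734
beam 2: φ=0°, α=120°
  cosα=-0.5000 sinα=0.8660 | (4,3) | tMaxX 1.1800 tMaxY 0.4619 | tΔX 2.0000 tΔY 1.1547
    t=0.4619 [y] (4,4)
    t=1.1800 [x] (3,4) — stop
  → r_2 = 1.1800
beam 3: φ=90°, α=210°
  cosα=-0.8660 sinα=-0.5000 | (4,3) | tMaxX 0.6813 tMaxY 1.2000 | tΔX 1.1547 tΔY 2.0000
    t=0.6813 [x] (3,3)
    t=1.2000 [y] (3,2)
    t=1.8360 [x] (2,2)
    t=2.9907 [x] (1,2)
    t=3.2000 [y] (1,1) — stop
  → r_3 = 3.2000

ranges = [0.4734, 1.1800, 3.2000]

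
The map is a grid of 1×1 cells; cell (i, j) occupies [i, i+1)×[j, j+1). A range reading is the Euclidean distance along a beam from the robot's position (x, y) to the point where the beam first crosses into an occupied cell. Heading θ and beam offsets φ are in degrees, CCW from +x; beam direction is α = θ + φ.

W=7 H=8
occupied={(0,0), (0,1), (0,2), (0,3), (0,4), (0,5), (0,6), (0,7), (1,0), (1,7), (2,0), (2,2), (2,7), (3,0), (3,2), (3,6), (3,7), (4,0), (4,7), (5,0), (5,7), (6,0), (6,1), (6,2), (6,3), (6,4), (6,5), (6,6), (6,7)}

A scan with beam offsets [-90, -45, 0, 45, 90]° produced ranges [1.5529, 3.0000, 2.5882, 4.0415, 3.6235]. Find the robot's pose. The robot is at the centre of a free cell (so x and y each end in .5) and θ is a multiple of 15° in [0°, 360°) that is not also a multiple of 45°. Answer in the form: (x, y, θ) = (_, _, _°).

(x, y, θ) = (2.5, 5.5, 285°)

Enumerate (i+0.5, j+0.5, θ) over the 27 free cells and 16 admissible headings. For each, cast all 5 beams and compare to the given ranges.
  (3.5, 3.5, 345°): beam 1 = 0.5176 ≠ 1.5529 ✗
  (2.5, 4.5, 150°): beam 1 = 1.7321 ≠ 1.5529 ✗
  (1.5, 1.5, 30°): beam 1 = 0.5774 ≠ 1.5529 ✗
  …
  (2.5, 5.5, 285°): r_1=1.5529, r_2=3.0000, r_3=2.5882, r_4=4.0415, r_5=3.6235 — all match ✓
Only this pose fits every beam.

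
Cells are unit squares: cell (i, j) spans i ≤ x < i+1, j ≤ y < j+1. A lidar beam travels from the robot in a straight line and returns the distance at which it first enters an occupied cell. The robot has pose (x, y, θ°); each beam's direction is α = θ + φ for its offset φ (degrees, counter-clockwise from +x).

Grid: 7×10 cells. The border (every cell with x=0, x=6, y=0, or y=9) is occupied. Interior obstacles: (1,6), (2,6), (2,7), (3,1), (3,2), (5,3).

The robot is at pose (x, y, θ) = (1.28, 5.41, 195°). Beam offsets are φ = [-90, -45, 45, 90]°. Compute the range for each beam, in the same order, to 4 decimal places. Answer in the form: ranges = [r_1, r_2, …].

beam 1: φ=-90°, α=105°
  dir = (cos 105°, sin 105°) = (-0.2588, 0.9659); from cell (1,5)
  next x-line at t=1.0818, next y-line at t=0.6108; Δt_x=3.8637, Δt_y=1.0353
    y: enter (1,6) at t=0.6108 ← occupied
  → r_1 = 0.6108
beam 2: φ=-45°, α=150°
  dir = (cos 150°, sin 150°) = (-0.8660, 0.5000); from cell (1,5)
  next x-line at t=0.3233, next y-line at t=1.1800; Δt_x=1.1547, Δt_y=2.0000
    x: enter (0,5) at t=0.3233 ← occupied
  → r_2 = 0.3233
beam 3: φ=45°, α=240°
  dir = (cos 240°, sin 240°) = (-0.5000, -0.8660); from cell (1,5)
  next x-line at t=0.5600, next y-line at t=0.4734; Δt_x=2.0000, Δt_y=1.1547
    y: enter (1,4) at t=0.4734
    x: enter (0,4) at t=0.5600 ← occupied
  → r_3 = 0.5600
beam 4: φ=90°, α=285°
  dir = (cos 285°, sin 285°) = (0.2588, -0.9659); from cell (1,5)
  next x-line at t=2.7819, next y-line at t=0.4245; Δt_x=3.8637, Δt_y=1.0353
    y: enter (1,4) at t=0.4245
    y: enter (1,3) at t=1.4597
    y: enter (1,2) at t=2.4950
    x: enter (2,2) at t=2.7819
    y: enter (2,1) at t=3.5303
    y: enter (2,0) at t=4.5656 ← occupied
  → r_4 = 4.5656

ranges = [0.6108, 0.3233, 0.5600, 4.5656]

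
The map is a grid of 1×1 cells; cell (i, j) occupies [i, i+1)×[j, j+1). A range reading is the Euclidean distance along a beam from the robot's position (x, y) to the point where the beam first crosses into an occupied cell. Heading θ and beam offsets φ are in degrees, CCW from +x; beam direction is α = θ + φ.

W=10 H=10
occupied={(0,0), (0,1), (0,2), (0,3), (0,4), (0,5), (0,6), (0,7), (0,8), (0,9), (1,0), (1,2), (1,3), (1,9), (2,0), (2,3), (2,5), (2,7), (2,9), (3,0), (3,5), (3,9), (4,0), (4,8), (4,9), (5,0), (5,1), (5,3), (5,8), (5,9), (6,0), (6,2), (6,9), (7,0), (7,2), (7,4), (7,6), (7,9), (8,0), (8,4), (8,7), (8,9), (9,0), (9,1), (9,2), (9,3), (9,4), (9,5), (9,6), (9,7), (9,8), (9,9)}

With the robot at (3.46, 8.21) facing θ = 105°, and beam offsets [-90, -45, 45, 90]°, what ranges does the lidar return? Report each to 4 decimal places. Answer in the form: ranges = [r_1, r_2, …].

beam 1: φ=-90°, α=15°
  d=(0.9659,0.2588)  start (3,8)  tX=0.5590 tY=3.0523  stride 1/|dx|=1.0353 1/|dy|=3.8637
    cross x-line → (4,8), t=0.5590 (wall)
  → r_1 = 0.5590
beam 2: φ=-45°, α=60°
  d=(0.5000,0.8660)  start (3,8)  tX=1.0800 tY=0.9122  stride 1/|dx|=2.0000 1/|dy|=1.1547
    cross y-line → (3,9), t=0.9122 (wall)
  → r_2 = 0.9122
beam 3: φ=45°, α=150°
  d=(-0.8660,0.5000)  start (3,8)  tX=0.5312 tY=1.5800  stride 1/|dx|=1.1547 1/|dy|=2.0000
    cross x-line → (2,8), t=0.5312
    cross y-line → (2,9), t=1.5800 (wall)
  → r_3 = 1.5800
beam 4: φ=90°, α=195°
  d=(-0.9659,-0.2588)  start (3,8)  tX=0.4762 tY=0.8114  stride 1/|dx|=1.0353 1/|dy|=3.8637
    cross x-line → (2,8), t=0.4762
    cross y-line → (2,7), t=0.8114 (wall)
  → r_4 = 0.8114

ranges = [0.5590, 0.9122, 1.5800, 0.8114]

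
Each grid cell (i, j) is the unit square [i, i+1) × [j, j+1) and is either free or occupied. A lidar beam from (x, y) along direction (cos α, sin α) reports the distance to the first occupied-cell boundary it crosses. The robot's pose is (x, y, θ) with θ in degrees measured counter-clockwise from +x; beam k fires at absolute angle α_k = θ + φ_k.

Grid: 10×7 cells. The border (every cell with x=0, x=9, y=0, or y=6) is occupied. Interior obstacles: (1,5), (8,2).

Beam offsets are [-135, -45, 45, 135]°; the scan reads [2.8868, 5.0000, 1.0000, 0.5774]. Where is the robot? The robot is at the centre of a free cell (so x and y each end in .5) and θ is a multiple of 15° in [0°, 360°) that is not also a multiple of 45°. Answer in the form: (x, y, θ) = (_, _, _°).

(x, y, θ) = (1.5, 3.5, 75°)

The pose lattice has 38·16 = 608 candidates. Test each by forward raycasting.
  (6.5, 5.5, 165°): beam 1 = 1.0000 ≠ 2.8868 ✗
  (8.5, 3.5, 285°): beam 1 = 5.0000 ≠ 2.8868 ✗
  (3.5, 2.5, 15°): beam 1 = 1.7321 ≠ 2.8868 ✗
  (8.5, 5.5, 75°): beam 1 = 1.0000 ≠ 2.8868 ✗
  (1.5, 2.5, 285°): beam 1 = 0.5774 ≠ 2.8868 ✗
  …
  (1.5, 3.5, 75°): r_1=2.8868, r_2=5.0000, r_3=1.0000, r_4=0.5774 — all match ✓
Unique over the lattice → pose = (1.5, 3.5, 75°).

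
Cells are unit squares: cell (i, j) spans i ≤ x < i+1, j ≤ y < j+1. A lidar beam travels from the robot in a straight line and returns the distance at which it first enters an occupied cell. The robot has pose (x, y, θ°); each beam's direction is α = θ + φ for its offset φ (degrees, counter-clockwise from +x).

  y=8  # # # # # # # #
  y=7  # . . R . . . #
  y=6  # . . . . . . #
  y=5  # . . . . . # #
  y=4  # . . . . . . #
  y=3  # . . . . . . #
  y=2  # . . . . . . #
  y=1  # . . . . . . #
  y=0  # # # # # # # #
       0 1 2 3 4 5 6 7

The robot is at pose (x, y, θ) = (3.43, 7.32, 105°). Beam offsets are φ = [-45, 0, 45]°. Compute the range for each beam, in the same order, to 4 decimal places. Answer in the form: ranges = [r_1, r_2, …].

ranges = [0.7852, 0.7040, 1.3600]

beam 1: φ=-45°, α=60°
  cosα=0.5000 sinα=0.8660 | (3,7) | tMaxX 1.1400 tMaxY 0.7852 | tΔX 2.0000 tΔY 1.1547
    t=0.7852 [y] (3,8) — stop
  → r_1 = 0.7852
beam 2: φ=0°, α=105°
  cosα=-0.2588 sinα=0.9659 | (3,7) | tMaxX 1.6614 tMaxY 0.7040 | tΔX 3.8637 tΔY 1.0353
    t=0.7040 [y] (3,8) — stop
  → r_2 = 0.7040
beam 3: φ=45°, α=150°
  cosα=-0.8660 sinα=0.5000 | (3,7) | tMaxX 0.4965 tMaxY 1.3600 | tΔX 1.1547 tΔY 2.0000
    t=0.4965 [x] (2,7)
    t=1.3600 [y] (2,8) — stop
  → r_3 = 1.3600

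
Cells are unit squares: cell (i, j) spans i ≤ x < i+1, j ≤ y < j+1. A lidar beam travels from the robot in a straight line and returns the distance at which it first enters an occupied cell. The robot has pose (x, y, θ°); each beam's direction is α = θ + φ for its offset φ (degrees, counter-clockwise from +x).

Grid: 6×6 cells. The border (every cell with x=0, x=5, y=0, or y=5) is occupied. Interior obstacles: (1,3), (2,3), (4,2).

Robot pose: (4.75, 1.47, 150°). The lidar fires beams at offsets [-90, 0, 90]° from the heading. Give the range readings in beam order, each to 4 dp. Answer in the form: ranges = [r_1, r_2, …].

ranges = [0.5000, 3.0600, 0.5427]

beam 1: φ=-90°, α=60°
  direction (0.5000, 0.8660); cell (4,1); t to first gridline: x 0.5000, y 0.6120 (then +2.0000 / +1.1547)
    (5,1) via x @ 0.5000  # hit
  → r_1 = 0.5000
beam 2: φ=0°, α=150°
  direction (-0.8660, 0.5000); cell (4,1); t to first gridline: x 0.8660, y 1.0600 (then +1.1547 / +2.0000)
    (3,1) via x @ 0.8660
    (3,2) via y @ 1.0600
    (2,2) via x @ 2.0207
    (2,3) via y @ 3.0600  # hit
  → r_2 = 3.0600
beam 3: φ=90°, α=240°
  direction (-0.5000, -0.8660); cell (4,1); t to first gridline: x 1.5000, y 0.5427 (then +2.0000 / +1.1547)
    (4,0) via y @ 0.5427  # hit
  → r_3 = 0.5427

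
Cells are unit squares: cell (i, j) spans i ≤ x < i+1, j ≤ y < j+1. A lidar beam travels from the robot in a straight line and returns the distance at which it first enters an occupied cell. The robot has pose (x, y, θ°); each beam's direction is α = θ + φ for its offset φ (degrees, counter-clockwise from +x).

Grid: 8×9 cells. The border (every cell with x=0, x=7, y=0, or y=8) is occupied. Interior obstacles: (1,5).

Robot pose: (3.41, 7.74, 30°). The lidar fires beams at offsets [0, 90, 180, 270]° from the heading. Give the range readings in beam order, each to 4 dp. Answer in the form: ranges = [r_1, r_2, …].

beam 1: φ=0°, α=30°
  d=(0.8660,0.5000)  start (3,7)  tX=0.6813 tY=0.5200  stride 1/|dx|=1.1547 1/|dy|=2.0000
    cross y-line → (3,8), t=0.5200 (wall)
  → r_1 = 0.5200
beam 2: φ=90°, α=120°
  d=(-0.5000,0.8660)  start (3,7)  tX=0.8200 tY=0.3002  stride 1/|dx|=2.0000 1/|dy|=1.1547
    cross y-line → (3,8), t=0.3002 (wall)
  → r_2 = 0.3002
beam 3: φ=180°, α=210°
  d=(-0.8660,-0.5000)  start (3,7)  tX=0.4734 tY=1.4800  stride 1/|dx|=1.1547 1/|dy|=2.0000
    cross x-line → (2,7), t=0.4734
    cross y-line → (2,6), t=1.4800
    cross x-line → (1,6), t=1.6281
    cross x-line → (0,6), t=2.7828 (wall)
  → r_3 = 2.7828
beam 4: φ=270°, α=300°
  d=(0.5000,-0.8660)  start (3,7)  tX=1.1800 tY=0.8545  stride 1/|dx|=2.0000 1/|dy|=1.1547
    cross y-line → (3,6), t=0.8545
    cross x-line → (4,6), t=1.1800
    cross y-line → (4,5), t=2.0092
    cross y-line → (4,4), t=3.1639
    cross x-line → (5,4), t=3.1800
    cross y-line → (5,3), t=4.3186
    cross x-line → (6,3), t=5.1800
    cross y-line → (6,2), t=5.4733
    cross y-line → (6,1), t=6.6280
    cross x-line → (7,1), t=7.1800 (wall)
  → r_4 = 7.1800

ranges = [0.5200, 0.3002, 2.7828, 7.1800]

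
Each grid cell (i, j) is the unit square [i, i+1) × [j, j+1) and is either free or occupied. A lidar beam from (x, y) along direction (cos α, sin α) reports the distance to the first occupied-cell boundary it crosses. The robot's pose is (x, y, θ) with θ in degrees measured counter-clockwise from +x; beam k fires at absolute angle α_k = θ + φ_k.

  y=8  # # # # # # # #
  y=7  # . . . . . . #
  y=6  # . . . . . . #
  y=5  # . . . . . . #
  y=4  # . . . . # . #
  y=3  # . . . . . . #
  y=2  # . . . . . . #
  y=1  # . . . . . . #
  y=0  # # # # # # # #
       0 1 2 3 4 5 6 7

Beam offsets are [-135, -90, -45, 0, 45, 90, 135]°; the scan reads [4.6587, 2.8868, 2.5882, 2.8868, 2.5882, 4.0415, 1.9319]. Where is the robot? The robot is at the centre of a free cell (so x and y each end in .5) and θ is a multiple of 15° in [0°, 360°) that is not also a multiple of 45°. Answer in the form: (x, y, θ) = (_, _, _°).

(x, y, θ) = (3.5, 3.5, 240°)

The pose lattice has 41·16 = 656 candidates. Test each by forward raycasting.
  (4.5, 3.5, 240°): beam 2 = 4.0415 ≠ 2.8868 ✗
  (4.5, 3.5, 30°): beam 1 = 2.5882 ≠ 4.6587 ✗
  (1.5, 2.5, 15°): beam 1 = 1.0000 ≠ 4.6587 ✗
  (6.5, 5.5, 150°): beam 1 = 0.5176 ≠ 4.6587 ✗
  (3.5, 6.5, 285°): beam 1 = 2.8868 ≠ 4.6587 ✗
  …
  (3.5, 3.5, 240°): r_1=4.6587, r_2=2.8868, r_3=2.5882, r_4=2.8868, r_5=2.5882, r_6=4.0415, r_7=1.9319 — all match ✓
Unique over the lattice → pose = (3.5, 3.5, 240°).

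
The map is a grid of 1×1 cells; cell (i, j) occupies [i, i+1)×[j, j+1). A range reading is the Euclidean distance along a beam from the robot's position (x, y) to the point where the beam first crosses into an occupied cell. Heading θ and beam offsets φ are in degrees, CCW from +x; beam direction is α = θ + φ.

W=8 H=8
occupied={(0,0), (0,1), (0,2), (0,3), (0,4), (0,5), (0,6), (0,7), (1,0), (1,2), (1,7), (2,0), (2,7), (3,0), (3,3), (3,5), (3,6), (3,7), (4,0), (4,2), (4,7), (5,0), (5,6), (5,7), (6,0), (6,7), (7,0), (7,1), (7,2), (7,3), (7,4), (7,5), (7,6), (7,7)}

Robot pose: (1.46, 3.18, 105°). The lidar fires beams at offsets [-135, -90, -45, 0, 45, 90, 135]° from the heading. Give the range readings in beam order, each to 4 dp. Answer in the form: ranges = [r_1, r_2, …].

beam 1: φ=-135°, α=330°
  cosα=0.8660 sinα=-0.5000 | (1,3) | tMaxX 0.6235 tMaxY 0.3600 | tΔX 1.1547 tΔY 2.0000
    t=0.3600 [y] (1,2) — stop
  → r_1 = 0.3600
beam 2: φ=-90°, α=15°
  cosα=0.9659 sinα=0.2588 | (1,3) | tMaxX 0.5590 tMaxY 3.1682 | tΔX 1.0353 tΔY 3.8637
    t=0.5590 [x] (2,3)
    t=1.5943 [x] (3,3) — stop
  → r_2 = 1.5943
beam 3: φ=-45°, α=60°
  cosα=0.5000 sinα=0.8660 | (1,3) | tMaxX 1.0800 tMaxY 0.9469 | tΔX 2.0000 tΔY 1.1547
    t=0.9469 [y] (1,4)
    t=1.0800 [x] (2,4)
    t=2.1016 [y] (2,5)
    t=3.0800 [x] (3,5) — stop
  → r_3 = 3.0800
beam 4: φ=0°, α=105°
  cosα=-0.2588 sinα=0.9659 | (1,3) | tMaxX 1.7773 tMaxY 0.8489 | tΔX 3.8637 tΔY 1.0353
    t=0.8489 [y] (1,4)
    t=1.7773 [x] (0,4) — stop
  → r_4 = 1.7773
beam 5: φ=45°, α=150°
  cosα=-0.8660 sinα=0.5000 | (1,3) | tMaxX 0.5312 tMaxY 1.6400 | tΔX 1.1547 tΔY 2.0000
    t=0.5312 [x] (0,3) — stop
  → r_5 = 0.5312
beam 6: φ=90°, α=195°
  cosα=-0.9659 sinα=-0.2588 | (1,3) | tMaxX 0.4762 tMaxY 0.6955 | tΔX 1.0353 tΔY 3.8637
    t=0.4762 [x] (0,3) — stop
  → r_6 = 0.4762
beam 7: φ=135°, α=240°
  cosα=-0.5000 sinα=-0.8660 | (1,3) | tMaxX 0.9200 tMaxY 0.2078 | tΔX 2.0000 tΔY 1.1547
    t=0.2078 [y] (1,2) — stop
  → r_7 = 0.2078

ranges = [0.3600, 1.5943, 3.0800, 1.7773, 0.5312, 0.4762, 0.2078]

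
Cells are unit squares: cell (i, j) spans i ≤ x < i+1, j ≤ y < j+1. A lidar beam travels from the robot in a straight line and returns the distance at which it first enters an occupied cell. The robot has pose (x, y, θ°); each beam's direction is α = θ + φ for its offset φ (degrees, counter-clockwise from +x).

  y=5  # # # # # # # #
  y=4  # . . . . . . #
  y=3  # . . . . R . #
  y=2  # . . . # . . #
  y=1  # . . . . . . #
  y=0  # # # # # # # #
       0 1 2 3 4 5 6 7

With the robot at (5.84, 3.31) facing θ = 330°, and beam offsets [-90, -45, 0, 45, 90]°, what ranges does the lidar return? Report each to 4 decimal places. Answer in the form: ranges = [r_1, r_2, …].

ranges = [2.6674, 2.3915, 1.3395, 1.2009, 1.9514]

beam 1: φ=-90°, α=240°
  d=(-0.5000,-0.8660)  start (5,3)  tX=1.6800 tY=0.3580  stride 1/|dx|=2.0000 1/|dy|=1.1547
    cross y-line → (5,2), t=0.3580
    cross y-line → (5,1), t=1.5127
    cross x-line → (4,1), t=1.6800
    cross y-line → (4,0), t=2.6674 (wall)
  → r_1 = 2.6674
beam 2: φ=-45°, α=285°
  d=(0.2588,-0.9659)  start (5,3)  tX=0.6182 tY=0.3209  stride 1/|dx|=3.8637 1/|dy|=1.0353
    cross y-line → (5,2), t=0.3209
    cross x-line → (6,2), t=0.6182
    cross y-line → (6,1), t=1.3562
    cross y-line → (6,0), t=2.3915 (wall)
  → r_2 = 2.3915
beam 3: φ=0°, α=330°
  d=(0.8660,-0.5000)  start (5,3)  tX=0.1848 tY=0.6200  stride 1/|dx|=1.1547 1/|dy|=2.0000
    cross x-line → (6,3), t=0.1848
    cross y-line → (6,2), t=0.6200
    cross x-line → (7,2), t=1.3395 (wall)
  → r_3 = 1.3395
beam 4: φ=45°, α=15°
  d=(0.9659,0.2588)  start (5,3)  tX=0.1656 tY=2.6660  stride 1/|dx|=1.0353 1/|dy|=3.8637
    cross x-line → (6,3), t=0.1656
    cross x-line → (7,3), t=1.2009 (wall)
  → r_4 = 1.2009
beam 5: φ=90°, α=60°
  d=(0.5000,0.8660)  start (5,3)  tX=0.3200 tY=0.7967  stride 1/|dx|=2.0000 1/|dy|=1.1547
    cross x-line → (6,3), t=0.3200
    cross y-line → (6,4), t=0.7967
    cross y-line → (6,5), t=1.9514 (wall)
  → r_5 = 1.9514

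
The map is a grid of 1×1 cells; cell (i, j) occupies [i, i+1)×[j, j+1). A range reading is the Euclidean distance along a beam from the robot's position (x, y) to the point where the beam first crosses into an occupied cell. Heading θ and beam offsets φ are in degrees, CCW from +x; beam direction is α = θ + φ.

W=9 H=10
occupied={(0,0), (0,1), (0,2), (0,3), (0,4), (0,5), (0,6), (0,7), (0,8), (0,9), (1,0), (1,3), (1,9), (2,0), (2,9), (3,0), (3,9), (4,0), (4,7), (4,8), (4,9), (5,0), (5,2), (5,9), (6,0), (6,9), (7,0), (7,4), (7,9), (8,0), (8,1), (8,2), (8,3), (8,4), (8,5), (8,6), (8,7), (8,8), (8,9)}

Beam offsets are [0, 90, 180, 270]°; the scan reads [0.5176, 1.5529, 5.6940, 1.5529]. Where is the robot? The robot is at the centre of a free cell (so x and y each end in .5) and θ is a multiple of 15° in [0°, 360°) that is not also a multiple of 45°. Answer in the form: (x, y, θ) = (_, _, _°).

(x, y, θ) = (6.5, 8.5, 75°)

The pose lattice has 51·16 = 816 candidates. Test each by forward raycasting.
  (4.5, 3.5, 195°): beam 1 = 3.6235 ≠ 0.5176 ✗
  (6.5, 5.5, 120°): beam 1 = 3.0000 ≠ 0.5176 ✗
  (6.5, 7.5, 150°): beam 1 = 1.7321 ≠ 0.5176 ✗
  (2.5, 8.5, 60°): beam 1 = 0.5774 ≠ 0.5176 ✗
  …
  (6.5, 8.5, 75°): r_1=0.5176, r_2=1.5529, r_3=5.6940, r_4=1.5529 — all match ✓
No second candidate reproduces the full scan.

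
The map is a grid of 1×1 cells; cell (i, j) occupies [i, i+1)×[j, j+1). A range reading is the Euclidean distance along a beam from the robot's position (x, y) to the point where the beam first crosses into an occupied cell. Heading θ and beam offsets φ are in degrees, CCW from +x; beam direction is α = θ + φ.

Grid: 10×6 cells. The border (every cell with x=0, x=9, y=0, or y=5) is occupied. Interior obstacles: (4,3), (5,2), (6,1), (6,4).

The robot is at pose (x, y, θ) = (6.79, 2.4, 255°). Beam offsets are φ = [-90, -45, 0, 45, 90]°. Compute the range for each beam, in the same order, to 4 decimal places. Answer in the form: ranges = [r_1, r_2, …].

ranges = [0.8179, 0.8000, 0.4141, 1.6166, 2.2880]

beam 1: φ=-90°, α=165°
  direction (-0.9659, 0.2588); cell (6,2); t to first gridline: x 0.8179, y 2.3182 (then +1.0353 / +3.8637)
    (5,2) via x @ 0.8179  # hit
  → r_1 = 0.8179
beam 2: φ=-45°, α=210°
  direction (-0.8660, -0.5000); cell (6,2); t to first gridline: x 0.9122, y 0.8000 (then +1.1547 / +2.0000)
    (6,1) via y @ 0.8000  # hit
  → r_2 = 0.8000
beam 3: φ=0°, α=255°
  direction (-0.2588, -0.9659); cell (6,2); t to first gridline: x 3.0523, y 0.4141 (then +3.8637 / +1.0353)
    (6,1) via y @ 0.4141  # hit
  → r_3 = 0.4141
beam 4: φ=45°, α=300°
  direction (0.5000, -0.8660); cell (6,2); t to first gridline: x 0.4200, y 0.4619 (then +2.0000 / +1.1547)
    (7,2) via x @ 0.4200
    (7,1) via y @ 0.4619
    (7,0) via y @ 1.6166  # hit
  → r_4 = 1.6166
beam 5: φ=90°, α=345°
  direction (0.9659, -0.2588); cell (6,2); t to first gridline: x 0.2174, y 1.5455 (then +1.0353 / +3.8637)
    (7,2) via x @ 0.2174
    (8,2) via x @ 1.2527
    (8,1) via y @ 1.5455
    (9,1) via x @ 2.2880  # hit
  → r_5 = 2.2880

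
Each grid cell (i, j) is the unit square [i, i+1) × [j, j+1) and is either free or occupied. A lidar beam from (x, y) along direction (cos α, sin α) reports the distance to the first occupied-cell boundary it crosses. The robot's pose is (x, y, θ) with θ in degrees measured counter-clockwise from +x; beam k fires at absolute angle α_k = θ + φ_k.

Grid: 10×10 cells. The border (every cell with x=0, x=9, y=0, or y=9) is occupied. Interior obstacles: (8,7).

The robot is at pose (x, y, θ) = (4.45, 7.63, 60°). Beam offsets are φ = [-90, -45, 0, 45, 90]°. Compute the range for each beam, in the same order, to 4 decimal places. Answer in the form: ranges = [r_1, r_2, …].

beam 1: φ=-90°, α=330°
  direction (0.8660, -0.5000); cell (4,7); t to first gridline: x 0.6351, y 1.2600 (then +1.1547 / +2.0000)
    (5,7) via x @ 0.6351
    (5,6) via y @ 1.2600
    (6,6) via x @ 1.7898
    (7,6) via x @ 2.9445
    (7,5) via y @ 3.2600
    (8,5) via x @ 4.0992
    (9,5) via x @ 5.2539  # hit
  → r_1 = 5.2539
beam 2: φ=-45°, α=15°
  direction (0.9659, 0.2588); cell (4,7); t to first gridline: x 0.5694, y 1.4296 (then +1.0353 / +3.8637)
    (5,7) via x @ 0.5694
    (5,8) via y @ 1.4296
    (6,8) via x @ 1.6047
    (7,8) via x @ 2.6400
    (8,8) via x @ 3.6752
    (9,8) via x @ 4.7105  # hit
  → r_2 = 4.7105
beam 3: φ=0°, α=60°
  direction (0.5000, 0.8660); cell (4,7); t to first gridline: x 1.1000, y 0.4272 (then +2.0000 / +1.1547)
    (4,8) via y @ 0.4272
    (5,8) via x @ 1.1000
    (5,9) via y @ 1.5819  # hit
  → r_3 = 1.5819
beam 4: φ=45°, α=105°
  direction (-0.2588, 0.9659); cell (4,7); t to first gridline: x 1.7387, y 0.3831 (then +3.8637 / +1.0353)
    (4,8) via y @ 0.3831
    (4,9) via y @ 1.4183  # hit
  → r_4 = 1.4183
beam 5: φ=90°, α=150°
  direction (-0.8660, 0.5000); cell (4,7); t to first gridline: x 0.5196, y 0.7400 (then +1.1547 / +2.0000)
    (3,7) via x @ 0.5196
    (3,8) via y @ 0.7400
    (2,8) via x @ 1.6743
    (2,9) via y @ 2.7400  # hit
  → r_5 = 2.7400

ranges = [5.2539, 4.7105, 1.5819, 1.4183, 2.7400]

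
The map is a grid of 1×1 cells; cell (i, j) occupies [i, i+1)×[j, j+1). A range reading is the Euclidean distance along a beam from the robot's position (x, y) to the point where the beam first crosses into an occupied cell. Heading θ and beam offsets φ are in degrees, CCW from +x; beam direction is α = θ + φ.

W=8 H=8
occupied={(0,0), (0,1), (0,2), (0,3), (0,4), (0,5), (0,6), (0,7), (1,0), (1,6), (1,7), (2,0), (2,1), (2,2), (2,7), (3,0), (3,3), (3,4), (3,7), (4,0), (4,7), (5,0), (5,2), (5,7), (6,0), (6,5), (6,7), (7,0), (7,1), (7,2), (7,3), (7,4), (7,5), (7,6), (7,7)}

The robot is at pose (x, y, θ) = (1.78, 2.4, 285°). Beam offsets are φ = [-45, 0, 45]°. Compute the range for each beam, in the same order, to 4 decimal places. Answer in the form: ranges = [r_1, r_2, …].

ranges = [1.5600, 0.8500, 0.2540]

beam 1: φ=-45°, α=240°
  d=(-0.5000,-0.8660)  start (1,2)  tX=1.5600 tY=0.4619  stride 1/|dx|=2.0000 1/|dy|=1.1547
    cross y-line → (1,1), t=0.4619
    cross x-line → (0,1), t=1.5600 (wall)
  → r_1 = 1.5600
beam 2: φ=0°, α=285°
  d=(0.2588,-0.9659)  start (1,2)  tX=0.8500 tY=0.4141  stride 1/|dx|=3.8637 1/|dy|=1.0353
    cross y-line → (1,1), t=0.4141
    cross x-line → (2,1), t=0.8500 (wall)
  → r_2 = 0.8500
beam 3: φ=45°, α=330°
  d=(0.8660,-0.5000)  start (1,2)  tX=0.2540 tY=0.8000  stride 1/|dx|=1.1547 1/|dy|=2.0000
    cross x-line → (2,2), t=0.2540 (wall)
  → r_3 = 0.2540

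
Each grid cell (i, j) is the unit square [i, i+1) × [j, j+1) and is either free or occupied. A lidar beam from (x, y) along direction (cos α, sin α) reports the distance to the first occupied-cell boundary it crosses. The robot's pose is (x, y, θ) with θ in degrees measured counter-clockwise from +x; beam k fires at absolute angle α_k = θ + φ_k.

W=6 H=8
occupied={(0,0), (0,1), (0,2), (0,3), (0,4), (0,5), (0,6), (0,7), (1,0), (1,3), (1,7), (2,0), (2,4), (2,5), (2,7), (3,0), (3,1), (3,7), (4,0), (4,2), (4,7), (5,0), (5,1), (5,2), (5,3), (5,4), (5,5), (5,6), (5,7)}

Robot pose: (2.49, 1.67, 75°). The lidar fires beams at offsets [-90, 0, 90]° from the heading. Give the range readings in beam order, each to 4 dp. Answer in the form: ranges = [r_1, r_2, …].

beam 1: φ=-90°, α=345°
  direction (0.9659, -0.2588); cell (2,1); t to first gridline: x 0.5280, y 2.5887 (then +1.0353 / +3.8637)
    (3,1) via x @ 0.5280  # hit
  → r_1 = 0.5280
beam 2: φ=0°, α=75°
  direction (0.2588, 0.9659); cell (2,1); t to first gridline: x 1.9705, y 0.3416 (then +3.8637 / +1.0353)
    (2,2) via y @ 0.3416
    (2,3) via y @ 1.3769
    (3,3) via x @ 1.9705
    (3,4) via y @ 2.4122
    (3,5) via y @ 3.4475
    (3,6) via y @ 4.4827
    (3,7) via y @ 5.5180  # hit
  → r_2 = 5.5180
beam 3: φ=90°, α=165°
  direction (-0.9659, 0.2588); cell (2,1); t to first gridline: x 0.5073, y 1.2750 (then +1.0353 / +3.8637)
    (1,1) via x @ 0.5073
    (1,2) via y @ 1.2750
    (0,2) via x @ 1.5426  # hit
  → r_3 = 1.5426

ranges = [0.5280, 5.5180, 1.5426]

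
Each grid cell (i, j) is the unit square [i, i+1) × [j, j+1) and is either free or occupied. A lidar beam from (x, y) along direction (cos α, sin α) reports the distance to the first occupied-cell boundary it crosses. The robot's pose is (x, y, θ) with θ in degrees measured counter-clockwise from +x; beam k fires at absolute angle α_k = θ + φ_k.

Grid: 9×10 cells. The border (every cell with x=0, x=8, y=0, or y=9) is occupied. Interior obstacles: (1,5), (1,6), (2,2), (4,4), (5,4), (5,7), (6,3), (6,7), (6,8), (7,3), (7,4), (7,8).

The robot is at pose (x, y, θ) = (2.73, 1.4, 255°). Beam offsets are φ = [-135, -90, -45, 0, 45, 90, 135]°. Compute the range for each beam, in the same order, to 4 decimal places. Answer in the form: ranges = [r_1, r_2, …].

beam 1: φ=-135°, α=120°
  direction (-0.5000, 0.8660); cell (2,1); t to first gridline: x 1.4600, y 0.6928 (then +2.0000 / +1.1547)
    (2,2) via y @ 0.6928  # hit
  → r_1 = 0.6928
beam 2: φ=-90°, α=165°
  direction (-0.9659, 0.2588); cell (2,1); t to first gridline: x 0.7558, y 2.3182 (then +1.0353 / +3.8637)
    (1,1) via x @ 0.7558
    (0,1) via x @ 1.7910  # hit
  → r_2 = 1.7910
beam 3: φ=-45°, α=210°
  direction (-0.8660, -0.5000); cell (2,1); t to first gridline: x 0.8429, y 0.8000 (then +1.1547 / +2.0000)
    (2,0) via y @ 0.8000  # hit
  → r_3 = 0.8000
beam 4: φ=0°, α=255°
  direction (-0.2588, -0.9659); cell (2,1); t to first gridline: x 2.8205, y 0.4141 (then +3.8637 / +1.0353)
    (2,0) via y @ 0.4141  # hit
  → r_4 = 0.4141
beam 5: φ=45°, α=300°
  direction (0.5000, -0.8660); cell (2,1); t to first gridline: x 0.5400, y 0.4619 (then +2.0000 / +1.1547)
    (2,0) via y @ 0.4619  # hit
  → r_5 = 0.4619
beam 6: φ=90°, α=345°
  direction (0.9659, -0.2588); cell (2,1); t to first gridline: x 0.2795, y 1.5455 (then +1.0353 / +3.8637)
    (3,1) via x @ 0.2795
    (4,1) via x @ 1.3148
    (4,0) via y @ 1.5455  # hit
  → r_6 = 1.5455
beam 7: φ=135°, α=30°
  direction (0.8660, 0.5000); cell (2,1); t to first gridline: x 0.3118, y 1.2000 (then +1.1547 / +2.0000)
    (3,1) via x @ 0.3118
    (3,2) via y @ 1.2000
    (4,2) via x @ 1.4665
    (5,2) via x @ 2.6212
    (5,3) via y @ 3.2000
    (6,3) via x @ 3.7759  # hit
  → r_7 = 3.7759

ranges = [0.6928, 1.7910, 0.8000, 0.4141, 0.4619, 1.5455, 3.7759]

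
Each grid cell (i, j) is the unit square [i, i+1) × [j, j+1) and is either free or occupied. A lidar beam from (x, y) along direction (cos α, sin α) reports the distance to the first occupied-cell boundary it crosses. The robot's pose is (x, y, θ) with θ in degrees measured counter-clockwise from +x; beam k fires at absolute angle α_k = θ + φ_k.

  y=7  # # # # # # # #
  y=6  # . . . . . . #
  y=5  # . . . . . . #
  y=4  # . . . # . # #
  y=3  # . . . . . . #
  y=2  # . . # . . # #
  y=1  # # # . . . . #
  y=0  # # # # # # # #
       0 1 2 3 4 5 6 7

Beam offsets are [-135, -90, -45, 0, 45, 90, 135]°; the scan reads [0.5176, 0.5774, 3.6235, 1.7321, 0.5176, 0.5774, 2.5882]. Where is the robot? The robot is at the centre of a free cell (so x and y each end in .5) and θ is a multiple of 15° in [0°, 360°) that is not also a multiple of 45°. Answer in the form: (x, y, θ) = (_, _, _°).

Candidates: 30 free-cell centres × 16 headings = 480 poses. Raycast each; keep the one whose scan matches to 4 dp.
  (1.5, 6.5, 240°): beam 3 = 0.5176 ≠ 3.6235 ✗
  (1.5, 2.5, 345°): beam 1 = 0.5774 ≠ 0.5176 ✗
  (4.5, 3.5, 165°): beam 1 = 1.7321 ≠ 0.5176 ✗
  (2.5, 2.5, 345°): beam 1 = 1.0000 ≠ 0.5176 ✗
  (3.5, 5.5, 195°): beam 1 = 1.7321 ≠ 0.5176 ✗
  …
  (5.5, 4.5, 300°): r_1=0.5176, r_2=0.5774, r_3=3.6235, r_4=1.7321, r_5=0.5176, r_6=0.5774, r_7=2.5882 — all match ✓
No second candidate reproduces the full scan.

(x, y, θ) = (5.5, 4.5, 300°)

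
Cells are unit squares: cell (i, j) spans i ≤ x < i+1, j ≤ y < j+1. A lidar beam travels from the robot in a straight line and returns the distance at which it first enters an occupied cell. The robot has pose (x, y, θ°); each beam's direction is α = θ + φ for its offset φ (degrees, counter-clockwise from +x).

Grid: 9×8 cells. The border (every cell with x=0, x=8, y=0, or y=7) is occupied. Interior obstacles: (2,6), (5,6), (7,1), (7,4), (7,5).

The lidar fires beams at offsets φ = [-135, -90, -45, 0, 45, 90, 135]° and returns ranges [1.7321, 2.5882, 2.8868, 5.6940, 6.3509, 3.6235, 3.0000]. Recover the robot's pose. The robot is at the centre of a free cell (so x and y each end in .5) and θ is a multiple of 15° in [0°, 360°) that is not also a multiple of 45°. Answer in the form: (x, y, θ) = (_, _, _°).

(x, y, θ) = (2.5, 3.5, 345°)

Candidates: 37 free-cell centres × 16 headings = 592 poses. Raycast each; keep the one whose scan matches to 4 dp.
  (1.5, 3.5, 195°): beam 1 = 2.8868 ≠ 1.7321 ✗
  (6.5, 5.5, 15°): beam 1 = 5.1962 ≠ 1.7321 ✗
  (6.5, 3.5, 60°): beam 1 = 1.9319 ≠ 1.7321 ✗
  …
  (2.5, 3.5, 345°): r_1=1.7321, r_2=2.5882, r_3=2.8868, r_4=5.6940, r_5=6.3509, r_6=3.6235, r_7=3.0000 — all match ✓
No second candidate reproduces the full scan.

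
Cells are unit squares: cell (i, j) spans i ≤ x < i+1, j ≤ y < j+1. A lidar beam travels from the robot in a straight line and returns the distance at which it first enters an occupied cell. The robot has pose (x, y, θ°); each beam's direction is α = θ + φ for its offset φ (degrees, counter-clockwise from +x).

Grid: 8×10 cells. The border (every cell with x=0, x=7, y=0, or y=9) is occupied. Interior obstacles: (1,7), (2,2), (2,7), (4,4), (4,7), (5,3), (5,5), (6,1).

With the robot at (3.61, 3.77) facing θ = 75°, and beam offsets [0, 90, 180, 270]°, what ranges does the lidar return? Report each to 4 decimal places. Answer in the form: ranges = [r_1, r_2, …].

beam 1: φ=0°, α=75°
  dir = (cos 75°, sin 75°) = (0.2588, 0.9659); from cell (3,3)
  next x-line at t=1.5068, next y-line at t=0.2381; Δt_x=3.8637, Δt_y=1.0353
    y: enter (3,4) at t=0.2381
    y: enter (3,5) at t=1.2734
    x: enter (4,5) at t=1.5068
    y: enter (4,6) at t=2.3087
    y: enter (4,7) at t=3.3439 ← occupied
  → r_1 = 3.3439
beam 2: φ=90°, α=165°
  dir = (cos 165°, sin 165°) = (-0.9659, 0.2588); from cell (3,3)
  next x-line at t=0.6315, next y-line at t=0.8887; Δt_x=1.0353, Δt_y=3.8637
    x: enter (2,3) at t=0.6315
    y: enter (2,4) at t=0.8887
    x: enter (1,4) at t=1.6668
    x: enter (0,4) at t=2.7021 ← occupied
  → r_2 = 2.7021
beam 3: φ=180°, α=255°
  dir = (cos 255°, sin 255°) = (-0.2588, -0.9659); from cell (3,3)
  next x-line at t=2.3569, next y-line at t=0.7972; Δt_x=3.8637, Δt_y=1.0353
    y: enter (3,2) at t=0.7972
    y: enter (3,1) at t=1.8324
    x: enter (2,1) at t=2.3569
    y: enter (2,0) at t=2.8677 ← occupied
  → r_3 = 2.8677
beam 4: φ=270°, α=345°
  dir = (cos 345°, sin 345°) = (0.9659, -0.2588); from cell (3,3)
  next x-line at t=0.4038, next y-line at t=2.9751; Δt_x=1.0353, Δt_y=3.8637
    x: enter (4,3) at t=0.4038
    x: enter (5,3) at t=1.4390 ← occupied
  → r_4 = 1.4390

ranges = [3.3439, 2.7021, 2.8677, 1.4390]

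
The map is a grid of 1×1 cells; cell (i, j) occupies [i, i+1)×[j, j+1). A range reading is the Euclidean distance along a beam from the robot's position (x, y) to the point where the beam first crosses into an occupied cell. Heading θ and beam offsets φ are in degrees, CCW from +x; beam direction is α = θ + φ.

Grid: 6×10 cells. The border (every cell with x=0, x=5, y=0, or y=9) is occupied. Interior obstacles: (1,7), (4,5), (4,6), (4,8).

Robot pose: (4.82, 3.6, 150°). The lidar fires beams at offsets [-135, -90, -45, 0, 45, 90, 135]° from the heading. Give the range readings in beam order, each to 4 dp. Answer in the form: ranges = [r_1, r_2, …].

ranges = [0.1863, 0.3600, 1.4494, 4.4110, 3.9548, 3.0022, 0.6955]

beam 1: φ=-135°, α=15°
  cosα=0.9659 sinα=0.2588 | (4,3) | tMaxX 0.1863 tMaxY 1.5455 | tΔX 1.0353 tΔY 3.8637
    t=0.1863 [x] (5,3) — stop
  → r_1 = 0.1863
beam 2: φ=-90°, α=60°
  cosα=0.5000 sinα=0.8660 | (4,3) | tMaxX 0.3600 tMaxY 0.4619 | tΔX 2.0000 tΔY 1.1547
    t=0.3600 [x] (5,3) — stop
  → r_2 = 0.3600
beam 3: φ=-45°, α=105°
  cosα=-0.2588 sinα=0.9659 | (4,3) | tMaxX 3.1682 tMaxY 0.4141 | tΔX 3.8637 tΔY 1.0353
    t=0.4141 [y] (4,4)
    t=1.4494 [y] (4,5) — stop
  → r_3 = 1.4494
beam 4: φ=0°, α=150°
  cosα=-0.8660 sinα=0.5000 | (4,3) | tMaxX 0.9469 tMaxY 0.8000 | tΔX 1.1547 tΔY 2.0000
    t=0.8000 [y] (4,4)
    t=0.9469 [x] (3,4)
    t=2.1016 [x] (2,4)
    t=2.8000 [y] (2,5)
    t=3.2563 [x] (1,5)
    t=4.4110 [x] (0,5) — stop
  → r_4 = 4.4110
beam 5: φ=45°, α=195°
  cosα=-0.9659 sinα=-0.2588 | (4,3) | tMaxX 0.8489 tMaxY 2.3182 | tΔX 1.0353 tΔY 3.8637
    t=0.8489 [x] (3,3)
    t=1.8842 [x] (2,3)
    t=2.3182 [y] (2,2)
    t=2.9195 [x] (1,2)
    t=3.9548 [x] (0,2) — stop
  → r_5 = 3.9548
beam 6: φ=90°, α=240°
  cosα=-0.5000 sinα=-0.8660 | (4,3) | tMaxX 1.6400 tMaxY 0.6928 | tΔX 2.0000 tΔY 1.1547
    t=0.6928 [y] (4,2)
    t=1.6400 [x] (3,2)
    t=1.8475 [y] (3,1)
    t=3.0022 [y] (3,0) — stop
  → r_6 = 3.0022
beam 7: φ=135°, α=285°
  cosα=0.2588 sinα=-0.9659 | (4,3) | tMaxX 0.6955 tMaxY 0.6212 | tΔX 3.8637 tΔY 1.0353
    t=0.6212 [y] (4,2)
    t=0.6955 [x] (5,2) — stop
  → r_7 = 0.6955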